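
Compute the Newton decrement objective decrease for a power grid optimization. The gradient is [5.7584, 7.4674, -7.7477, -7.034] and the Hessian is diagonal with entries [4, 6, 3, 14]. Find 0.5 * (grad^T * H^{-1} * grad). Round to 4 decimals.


Step 1: H is diagonal, so H^(-1) * g = [1.4396, 1.2446, -2.5826, -0.5024].
Step 2: g^T H^(-1) g = sum_i g_i^2 / H_ii
  = (5.7584)^2/4 + (7.4674)^2/6 + (-7.7477)^2/3 + (-7.034)^2/14
  = 8.2898 + 9.2937 + 20.009 + 3.5341 = 41.1265
Step 3: Objective decrease = 0.5 * g^T H^(-1) g = 20.5633


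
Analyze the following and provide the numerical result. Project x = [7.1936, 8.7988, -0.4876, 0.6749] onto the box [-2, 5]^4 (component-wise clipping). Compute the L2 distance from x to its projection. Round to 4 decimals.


Project each component onto [-2, 5].
clip(7.1936) = 5.0, clip(8.7988) = 5.0, clip(-0.4876) = -0.4876, clip(0.6749) = 0.6749
Projection = [5.0, 5.0, -0.4876, 0.6749]
Squared diffs: [4.8119, 14.4309, 0.0, 0.0]
Distance = sqrt(19.2428) = 4.3867


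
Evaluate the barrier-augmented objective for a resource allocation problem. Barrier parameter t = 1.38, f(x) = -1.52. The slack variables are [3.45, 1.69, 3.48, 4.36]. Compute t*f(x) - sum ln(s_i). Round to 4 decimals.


Step 1: Compute log-barrier.
ln values: [1.2384, 0.5247, 1.247, 1.4725]
phi = -(1.2384 + 0.5247 + 1.247 + 1.4725) = -4.4826
Step 2: Compute augmented objective.
t*f(x) = 1.38*-1.52 = -2.0976
Total = -2.0976 - 4.4826 = -6.5802


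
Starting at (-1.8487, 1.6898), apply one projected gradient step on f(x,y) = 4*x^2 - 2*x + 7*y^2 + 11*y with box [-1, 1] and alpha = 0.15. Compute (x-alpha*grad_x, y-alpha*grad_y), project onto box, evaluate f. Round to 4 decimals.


Step 1: Compute gradient at (-1.8487, 1.6898).
grad_x = 2*4*-1.8487 - 2 = -16.7896
grad_y = 2*7*1.6898 + 11 = 34.6572
Step 2: Gradient step.
x_raw = -1.8487 - 0.15*-16.7896 = 0.6697
y_raw = 1.6898 - 0.15*34.6572 = -3.5088
Step 3: Project onto [-1, 1].
x_proj = clip(0.6697) = 0.6697
y_proj = clip(-3.5088) = -1.0
Step 4: Evaluate f.
f(0.6697, -1.0) = -3.5453


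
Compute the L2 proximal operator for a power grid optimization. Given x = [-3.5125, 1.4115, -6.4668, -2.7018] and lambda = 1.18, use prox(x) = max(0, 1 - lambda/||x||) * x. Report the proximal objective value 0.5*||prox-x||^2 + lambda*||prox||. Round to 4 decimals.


Step 1: Compute ||x||.
||x|| = 7.9655
Step 2: Compute scaling factor.
scale = max(0, 1 - 1.18/7.9655) = 0.8519
Step 3: prox(x) = [-2.9922, 1.2024, -5.5088, -2.3016]
||prox(x)|| = 6.7855
Step 4: Proximal objective.
0.5*||prox-x||^2 = 0.6962
lambda*||prox|| = 8.0069
Total = 8.7031


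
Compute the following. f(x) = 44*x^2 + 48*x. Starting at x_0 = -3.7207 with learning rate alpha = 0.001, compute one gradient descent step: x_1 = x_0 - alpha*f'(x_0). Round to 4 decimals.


We compute the gradient at x_0 and apply the update.
f'(x) = 88*x + 48
f'(-3.7207) = 88*-3.7207 + 48 = -279.4216
x_1 = -3.7207 - 0.001*-279.4216 = -3.4413


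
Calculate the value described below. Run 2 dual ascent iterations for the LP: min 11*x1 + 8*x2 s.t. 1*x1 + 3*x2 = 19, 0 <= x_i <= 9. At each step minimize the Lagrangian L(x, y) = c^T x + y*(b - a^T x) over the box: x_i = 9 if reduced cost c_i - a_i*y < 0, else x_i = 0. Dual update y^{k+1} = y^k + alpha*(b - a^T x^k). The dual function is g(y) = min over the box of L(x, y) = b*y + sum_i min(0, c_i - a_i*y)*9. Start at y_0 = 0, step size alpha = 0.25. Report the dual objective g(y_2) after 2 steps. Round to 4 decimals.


Dual ascent for LP: min 11*x1 + 8*x2, 1*x1 + 3*x2 = 19, 0 <= x_i <= 9
Step 1: y^k = 0.0, reduced costs: (11.0, 8.0)
  x^k = (0.0, 0.0), subgradient = b - a^T x = 19.0
  y^{k+1} = 0.0 + 0.25*19.0 = 4.75
Step 2: y^k = 4.75, reduced costs: (6.25, -6.25)
  x^k = (0.0, 9.0), subgradient = b - a^T x = -8.0
  y^{k+1} = 4.75 + 0.25*-8.0 = 2.75
Dual objective at y_2 = 2.75: reduced costs (8.25, -0.25), box minimizer x = (0.0, 9.0)
g(y_2) = b*y + (c1 - a1*y)*x1 + (c2 - a2*y)*x2 = 19*2.75 + 8.25*0.0 + (-0.25)*9.0 = 52.25 + 0.0 - 2.25 = 50.0


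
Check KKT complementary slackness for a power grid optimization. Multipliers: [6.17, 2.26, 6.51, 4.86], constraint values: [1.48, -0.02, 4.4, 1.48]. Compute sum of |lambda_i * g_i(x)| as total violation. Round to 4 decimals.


KKT complementary slackness check:
lambda_1 * g_1 = 6.17 * 1.48 = 9.1316
lambda_2 * g_2 = 2.26 * -0.02 = -0.0452
lambda_3 * g_3 = 6.51 * 4.4 = 28.644
lambda_4 * g_4 = 4.86 * 1.48 = 7.1928
Total violation = 9.1316 + 0.0452 + 28.644 + 7.1928 = 45.0136


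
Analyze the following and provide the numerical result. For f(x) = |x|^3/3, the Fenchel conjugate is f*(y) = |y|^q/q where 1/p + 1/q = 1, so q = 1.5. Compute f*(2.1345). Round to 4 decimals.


The conjugate exponent q satisfies 1/p + 1/q = 1.
p = 3, so q = 3/(3 - 1) = 1.5
|y|^q = 2.1345^1.5 = 3.1185
f*(2.1345) = 3.1185 / 1.5 = 2.079


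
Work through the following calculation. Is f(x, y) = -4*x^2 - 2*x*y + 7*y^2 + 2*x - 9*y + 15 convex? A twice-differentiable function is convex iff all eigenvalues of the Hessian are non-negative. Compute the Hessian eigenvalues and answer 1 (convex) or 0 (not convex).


The Hessian of f(x,y) = -4*x^2 - 2*x*y + 7*y^2 + 2*x - 9*y + 15 is:
H = [[-8, -2], [-2, 14]]
Trace = -8 + 14 = 6
Determinant = -8*14 - (-2)^2 = -116
Discriminant = (6)^2 - 4*-116 = 500.0
Eigenvalues: lambda_1 = -8.1803, lambda_2 = 14.1803
The function is not convex.

0


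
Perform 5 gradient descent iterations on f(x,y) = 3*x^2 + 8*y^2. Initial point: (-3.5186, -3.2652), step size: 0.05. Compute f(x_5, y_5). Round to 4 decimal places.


Gradient descent on f(x,y) = 3*x^2 + 8*y^2.
Starting point: (-3.5186, -3.2652), alpha = 0.05
Step 1: grad_x = 2*3*-3.5186 = -21.1116, grad_y = 2*8*-3.2652 = -52.2432
  x_1 = -3.5186 - 0.05*-21.1116 = -2.463
  y_1 = -3.2652 - 0.05*-52.2432 = -0.653
Step 2: grad_x = 2*3*-2.463 = -14.7781, grad_y = 2*8*-0.653 = -10.4486
  x_2 = -2.463 - 0.05*-14.7781 = -1.7241
  y_2 = -0.653 - 0.05*-10.4486 = -0.1306
Step 3: grad_x = 2*3*-1.7241 = -10.3447, grad_y = 2*8*-0.1306 = -2.0897
  x_3 = -1.7241 - 0.05*-10.3447 = -1.2069
  y_3 = -0.1306 - 0.05*-2.0897 = -0.0261
Step 4: grad_x = 2*3*-1.2069 = -7.2413, grad_y = 2*8*-0.0261 = -0.4179
  x_4 = -1.2069 - 0.05*-7.2413 = -0.8448
  y_4 = -0.0261 - 0.05*-0.4179 = -0.0052
Step 5: grad_x = 2*3*-0.8448 = -5.0689, grad_y = 2*8*-0.0052 = -0.0836
  x_5 = -0.8448 - 0.05*-5.0689 = -0.5914
  y_5 = -0.0052 - 0.05*-0.0836 = -0.001
f(-0.5914, -0.001) = 3*(-0.5914)^2 + 8*(-0.001)^2 = 1.0492


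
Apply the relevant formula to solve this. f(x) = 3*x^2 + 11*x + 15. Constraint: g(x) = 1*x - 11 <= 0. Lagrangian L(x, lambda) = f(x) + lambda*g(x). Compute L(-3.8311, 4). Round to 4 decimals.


Step 1: Evaluate f(x).
f(-3.8311) = 3*(-3.8311)^2 + 11*(-3.8311) + 15 = 16.8899
Step 2: Evaluate g(x).
g(-3.8311) = 1*-3.8311 - 11 = -14.8311
Step 3: Compute Lagrangian.
L = 16.8899 + 4*-14.8311 = -42.4345


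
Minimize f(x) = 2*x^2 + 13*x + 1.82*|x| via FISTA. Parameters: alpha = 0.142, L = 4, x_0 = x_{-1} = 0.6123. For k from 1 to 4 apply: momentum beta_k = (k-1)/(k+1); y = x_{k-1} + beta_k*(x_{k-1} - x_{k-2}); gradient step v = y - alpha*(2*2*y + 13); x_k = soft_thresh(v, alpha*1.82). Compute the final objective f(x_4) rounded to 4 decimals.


FISTA on f(x) = 2*x^2 + 13*x + 1.82*|x|
L = 4, alpha = 0.142
Iteration 1: beta = 0.0, y = 0.6123 + 0.0*(0.6123 - 0.6123) = 0.6123
  grad(y) = 15.4492, v = y - alpha*grad = -1.5815
  prox(v) = soft_thresh(-1.5815, 0.2584) = -1.323
Iteration 2: beta = 0.3333, y = -1.323 + 0.3333*(-1.323 - 0.6123) = -1.9682
  grad(y) = 5.1274, v = y - alpha*grad = -2.6962
  prox(v) = soft_thresh(-2.6962, 0.2584) = -2.4378
Iteration 3: beta = 0.5, y = -2.4378 + 0.5*(-2.4378 + 1.323) = -2.9952
  grad(y) = 1.0193, v = y - alpha*grad = -3.1399
  prox(v) = soft_thresh(-3.1399, 0.2584) = -2.8815
Iteration 4: beta = 0.6, y = -2.8815 + 0.6*(-2.8815 + 2.4378) = -3.1477
  grad(y) = 0.4093, v = y - alpha*grad = -3.2058
  prox(v) = soft_thresh(-3.2058, 0.2584) = -2.9474
f(x_4) = 2*(-2.9474)^2 + 13*(-2.9474) + 1.82*|-2.9474| = -15.5776


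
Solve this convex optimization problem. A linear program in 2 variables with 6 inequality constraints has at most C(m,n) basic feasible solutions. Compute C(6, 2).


Each vertex corresponds to some choice of n active constraints out of m, so the number of vertices is at most C(m, n) = m! / (n!(m-n)!).
m = 6, n = 2
Numerator: 6 * 5
Denominator: 2! = 2
C(6, 2) = 15


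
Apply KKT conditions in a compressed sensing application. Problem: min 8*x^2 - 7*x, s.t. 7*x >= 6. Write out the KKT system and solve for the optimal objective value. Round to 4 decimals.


Step 1: Try lambda = 0 (constraint inactive).
x_unc = 7/(2*8) = 0.4375
Check: 7*0.4375 = 3.0625 < 6 -- violated!
Step 2: Constraint must be active: 7*x = 6
x* = 6/7 = 0.8571 (rounded; the exact value 6/7 is used below)
lambda = (2*8*(6/7) - 7)/7 = 0.9592
Step 3: Compute optimal value.
f(x*) = 8*(6/7)^2 - 7*(6/7) = -0.1224


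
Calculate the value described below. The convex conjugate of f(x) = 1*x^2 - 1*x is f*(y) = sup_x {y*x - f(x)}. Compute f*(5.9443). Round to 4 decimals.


f*(y) = sup_x {y*x - a*x^2 - b*x} = sup_x {(y-b)*x - a*x^2}
FOC: (y - b) - 2a*x = 0 => x* = (y - b)/(2a)
x* = (5.9443 + 1)/(2*1) = 3.4722
f*(5.9443) = (y-b)^2/(4a) = (5.9443 + 1)^2/(4*1)
= 48.2233/4 = 12.0558


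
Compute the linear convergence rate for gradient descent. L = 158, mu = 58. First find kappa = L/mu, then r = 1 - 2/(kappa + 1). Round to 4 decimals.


Step 1: Compute the condition number.
kappa = L/mu = 158/58 = 2.7241
Step 2: Compute the convergence rate.
r = 1 - 2/(kappa + 1) = 1 - 2*mu/(L + mu) = (L - mu)/(L + mu) = 100/216 = 0.463


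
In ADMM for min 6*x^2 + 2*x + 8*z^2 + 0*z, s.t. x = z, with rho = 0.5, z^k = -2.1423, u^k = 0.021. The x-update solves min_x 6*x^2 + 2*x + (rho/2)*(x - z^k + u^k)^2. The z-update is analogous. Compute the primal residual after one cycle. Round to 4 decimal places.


ADMM iteration with rho = 0.5, z^k = -2.1423, u^k = 0.021
Step 1: x-update.
Minimize 6*x^2 + 2*x + (0.5/2)*(x + 2.1423 + 0.021)^2
FOC: (2*6 + 0.5)*x = -2 + 0.5*(-2.1423 - 0.021)
x^{k+1} = -0.2465
Step 2: z-update.
Minimize 8*z^2 + 0*z + (0.5/2)*(-0.2465 - z + 0.021)^2
FOC: (2*8 + 0.5)*z = 0 + 0.5*(-0.2465 + 0.021)
z^{k+1} = -0.0068
Step 3: u-update.
u^{k+1} = 0.021 - 0.2465 + 0.0068 = -0.2187
Step 4: Primal residual = |-0.2465 + 0.0068| = 0.2397


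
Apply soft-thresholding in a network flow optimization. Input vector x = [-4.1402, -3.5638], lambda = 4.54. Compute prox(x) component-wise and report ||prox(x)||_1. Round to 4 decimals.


Soft-thresholding with lambda = 4.54:
prox(-4.1402) = sign(-4.1402)*max(|-4.1402| - 4.54, 0) = 0.0
prox(-3.5638) = sign(-3.5638)*max(|-3.5638| - 4.54, 0) = 0.0
prox(x) = [0.0, 0.0]
||prox(x)||_1 = 0.0 + 0.0 = 0.0


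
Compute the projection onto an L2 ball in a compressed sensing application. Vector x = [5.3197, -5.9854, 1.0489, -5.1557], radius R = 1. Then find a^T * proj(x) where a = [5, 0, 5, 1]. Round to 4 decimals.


Step 1: Compute ||x|| (intermediates to 6 decimals).
||x|| = sqrt(5.3197^2 + (-5.9854)^2 + 1.0489^2 + (-5.1557)^2) = 9.581527
Step 2: Project.
Since ||x|| > R, scale = R/||x|| = 1/9.581527 = 0.104367, proj(x) = scale * x
proj(x) = [0.555201, -0.624678, 0.109471, -0.538085]
Step 3: Dot product.
a^T * proj(x) = 5*0.555201 + 0*(-0.624678) + 5*0.109471 + 1*(-0.538085) = 2.7853


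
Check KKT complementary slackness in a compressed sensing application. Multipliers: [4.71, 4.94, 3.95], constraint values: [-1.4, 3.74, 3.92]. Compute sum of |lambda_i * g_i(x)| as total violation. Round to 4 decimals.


KKT complementary slackness check:
lambda_1 * g_1 = 4.71 * -1.4 = -6.594
lambda_2 * g_2 = 4.94 * 3.74 = 18.4756
lambda_3 * g_3 = 3.95 * 3.92 = 15.484
Total violation = 6.594 + 18.4756 + 15.484 = 40.5536


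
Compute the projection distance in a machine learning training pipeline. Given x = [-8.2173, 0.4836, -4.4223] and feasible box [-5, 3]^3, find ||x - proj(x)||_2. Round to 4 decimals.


Project each component onto [-5, 3].
clip(-8.2173) = -5.0, clip(0.4836) = 0.4836, clip(-4.4223) = -4.4223
Projection = [-5.0, 0.4836, -4.4223]
Squared diffs: [10.351, 0.0, 0.0]
Distance = sqrt(10.351) = 3.2173


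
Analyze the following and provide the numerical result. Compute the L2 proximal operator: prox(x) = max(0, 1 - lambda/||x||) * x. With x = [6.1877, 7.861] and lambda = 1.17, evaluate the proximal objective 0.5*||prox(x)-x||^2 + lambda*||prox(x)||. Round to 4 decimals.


Step 1: Compute ||x||.
||x|| = 10.0041
Step 2: Compute scaling factor.
scale = max(0, 1 - 1.17/10.0041) = 0.883
Step 3: prox(x) = [5.464, 6.9416]
||prox(x)|| = 8.8341
Step 4: Proximal objective.
0.5*||prox-x||^2 = 0.6845
lambda*||prox|| = 10.3359
Total = 11.0204


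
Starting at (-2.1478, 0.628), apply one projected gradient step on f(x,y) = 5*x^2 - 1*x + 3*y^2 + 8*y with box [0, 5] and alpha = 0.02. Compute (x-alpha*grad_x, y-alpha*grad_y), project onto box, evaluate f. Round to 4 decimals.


Step 1: Compute gradient at (-2.1478, 0.628).
grad_x = 2*5*-2.1478 - 1 = -22.478
grad_y = 2*3*0.628 + 8 = 11.768
Step 2: Gradient step.
x_raw = -2.1478 - 0.02*-22.478 = -1.6982
y_raw = 0.628 - 0.02*11.768 = 0.3926
Step 3: Project onto [0, 5].
x_proj = clip(-1.6982) = 0.0
y_proj = clip(0.3926) = 0.3926
Step 4: Evaluate f.
f(0.0, 0.3926) = 3.6036


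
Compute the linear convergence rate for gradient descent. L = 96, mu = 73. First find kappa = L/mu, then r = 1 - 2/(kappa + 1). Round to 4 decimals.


Step 1: Compute the condition number.
kappa = L/mu = 96/73 = 1.3151
Step 2: Compute the convergence rate.
r = 1 - 2/(kappa + 1) = 1 - 2*mu/(L + mu) = (L - mu)/(L + mu) = 23/169 = 0.1361


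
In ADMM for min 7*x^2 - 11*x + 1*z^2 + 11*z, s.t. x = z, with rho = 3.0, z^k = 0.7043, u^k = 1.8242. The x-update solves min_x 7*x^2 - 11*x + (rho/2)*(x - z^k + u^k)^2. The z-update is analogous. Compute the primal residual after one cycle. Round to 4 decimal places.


ADMM iteration with rho = 3.0, z^k = 0.7043, u^k = 1.8242
Step 1: x-update.
Minimize 7*x^2 - 11*x + (3.0/2)*(x - 0.7043 + 1.8242)^2
FOC: (2*7 + 3.0)*x = 11 + 3.0*(0.7043 - 1.8242)
x^{k+1} = 0.4494
Step 2: z-update.
Minimize 1*z^2 + 11*z + (3.0/2)*(0.4494 - z + 1.8242)^2
FOC: (2*1 + 3.0)*z = -11 + 3.0*(0.4494 + 1.8242)
z^{k+1} = -0.8358
Step 3: u-update.
u^{k+1} = 1.8242 + 0.4494 + 0.8358 = 3.1095
Step 4: Primal residual = |0.4494 + 0.8358| = 1.2853


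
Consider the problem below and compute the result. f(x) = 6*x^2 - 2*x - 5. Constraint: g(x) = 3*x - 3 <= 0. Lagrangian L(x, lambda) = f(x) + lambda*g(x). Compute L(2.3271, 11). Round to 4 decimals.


Step 1: Evaluate f(x).
f(2.3271) = 6*2.3271^2 - 2*2.3271 - 5 = 22.8382
Step 2: Evaluate g(x).
g(2.3271) = 3*2.3271 - 3 = 3.9813
Step 3: Compute Lagrangian.
L = 22.8382 + 11*3.9813 = 66.6325


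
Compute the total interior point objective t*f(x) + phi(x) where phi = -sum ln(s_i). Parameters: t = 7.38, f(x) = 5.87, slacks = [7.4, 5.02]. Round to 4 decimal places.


Step 1: Compute log-barrier.
ln values: [2.0015, 1.6134]
phi = -(2.0015 + 1.6134) = -3.6149
Step 2: Compute augmented objective.
t*f(x) = 7.38*5.87 = 43.3206
Total = 43.3206 - 3.6149 = 39.7057


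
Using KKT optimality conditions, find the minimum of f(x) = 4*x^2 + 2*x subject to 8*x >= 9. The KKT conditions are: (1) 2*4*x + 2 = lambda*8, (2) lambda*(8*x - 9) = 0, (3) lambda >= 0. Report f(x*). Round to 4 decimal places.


Step 1: Try lambda = 0 (constraint inactive).
x_unc = -2/(2*4) = -0.25
Check: 8*-0.25 = -2.0 < 9 -- violated!
Step 2: Constraint must be active: 8*x = 9
x* = 9/8 = 1.125
lambda = (2*4*1.125 + 2)/8 = 1.375
Step 3: Compute optimal value.
f(x*) = 4*1.125^2 + 2*1.125 = 7.3125


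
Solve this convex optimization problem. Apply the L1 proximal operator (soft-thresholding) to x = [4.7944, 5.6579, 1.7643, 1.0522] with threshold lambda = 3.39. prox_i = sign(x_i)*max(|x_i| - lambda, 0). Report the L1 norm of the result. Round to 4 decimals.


Soft-thresholding with lambda = 3.39:
prox(4.7944) = sign(4.7944)*max(|4.7944| - 3.39, 0) = 1.4044
prox(5.6579) = sign(5.6579)*max(|5.6579| - 3.39, 0) = 2.2679
prox(1.7643) = sign(1.7643)*max(|1.7643| - 3.39, 0) = 0.0
prox(1.0522) = sign(1.0522)*max(|1.0522| - 3.39, 0) = 0.0
prox(x) = [1.4044, 2.2679, 0.0, 0.0]
||prox(x)||_1 = 1.4044 + 2.2679 + 0.0 + 0.0 = 3.6723


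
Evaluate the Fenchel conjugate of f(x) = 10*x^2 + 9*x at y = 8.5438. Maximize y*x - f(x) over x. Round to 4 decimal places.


f*(y) = sup_x {y*x - a*x^2 - b*x} = sup_x {(y-b)*x - a*x^2}
FOC: (y - b) - 2a*x = 0 => x* = (y - b)/(2a)
x* = (8.5438 - 9)/(2*10) = -0.0228
f*(8.5438) = (y-b)^2/(4a) = (8.5438 - 9)^2/(4*10)
= 0.2081/40 = 0.0052


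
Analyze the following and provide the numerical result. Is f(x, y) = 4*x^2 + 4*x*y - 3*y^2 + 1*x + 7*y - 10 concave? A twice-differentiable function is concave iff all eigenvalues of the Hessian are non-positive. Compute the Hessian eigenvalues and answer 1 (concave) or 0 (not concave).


The Hessian of f(x,y) = 4*x^2 + 4*x*y - 3*y^2 + 1*x + 7*y - 10 is:
H = [[8, 4], [4, -6]]
Trace = 8 - 6 = 2
Determinant = 8*-6 - (4)^2 = -64
Discriminant = (2)^2 - 4*-64 = 260.0
Eigenvalues: lambda_1 = -7.0623, lambda_2 = 9.0623
The function is not concave.

0


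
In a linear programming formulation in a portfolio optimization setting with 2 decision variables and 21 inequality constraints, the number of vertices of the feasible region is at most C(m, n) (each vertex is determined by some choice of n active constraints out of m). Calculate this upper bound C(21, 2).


Each vertex corresponds to some choice of n active constraints out of m, so the number of vertices is at most C(m, n) = m! / (n!(m-n)!).
m = 21, n = 2
Numerator: 21 * 20
Denominator: 2! = 2
C(21, 2) = 210


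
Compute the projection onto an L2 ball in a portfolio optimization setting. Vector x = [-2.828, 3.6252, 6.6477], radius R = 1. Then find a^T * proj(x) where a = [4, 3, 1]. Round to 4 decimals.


Step 1: Compute ||x|| (intermediates to 6 decimals).
||x|| = sqrt((-2.828)^2 + 3.6252^2 + 6.6477^2) = 8.082795
Step 2: Project.
Since ||x|| > R, scale = R/||x|| = 1/8.082795 = 0.12372, proj(x) = scale * x
proj(x) = [-0.34988, 0.44851, 0.822453]
Step 3: Dot product.
a^T * proj(x) = 4*(-0.34988) + 3*0.44851 + 1*0.822453 = 0.7685


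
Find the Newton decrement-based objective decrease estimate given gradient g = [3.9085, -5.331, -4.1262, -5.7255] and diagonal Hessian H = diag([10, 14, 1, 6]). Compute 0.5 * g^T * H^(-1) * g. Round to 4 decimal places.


Step 1: H is diagonal, so H^(-1) * g = [0.3909, -0.3808, -4.1262, -0.9543].
Step 2: g^T H^(-1) g = sum_i g_i^2 / H_ii
  = (3.9085)^2/10 + (-5.331)^2/14 + (-4.1262)^2/1 + (-5.7255)^2/6
  = 1.5276 + 2.03 + 17.0255 + 5.4636 = 26.0467
Step 3: Objective decrease = 0.5 * g^T H^(-1) g = 13.0233


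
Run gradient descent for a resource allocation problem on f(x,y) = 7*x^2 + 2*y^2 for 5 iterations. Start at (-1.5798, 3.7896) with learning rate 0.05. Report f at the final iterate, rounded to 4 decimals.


Gradient descent on f(x,y) = 7*x^2 + 2*y^2.
Starting point: (-1.5798, 3.7896), alpha = 0.05
Step 1: grad_x = 2*7*-1.5798 = -22.1172, grad_y = 2*2*3.7896 = 15.1584
  x_1 = -1.5798 - 0.05*-22.1172 = -0.4739
  y_1 = 3.7896 - 0.05*15.1584 = 3.0317
Step 2: grad_x = 2*7*-0.4739 = -6.6352, grad_y = 2*2*3.0317 = 12.1267
  x_2 = -0.4739 - 0.05*-6.6352 = -0.1422
  y_2 = 3.0317 - 0.05*12.1267 = 2.4253
Step 3: grad_x = 2*7*-0.1422 = -1.9905, grad_y = 2*2*2.4253 = 9.7014
  x_3 = -0.1422 - 0.05*-1.9905 = -0.0427
  y_3 = 2.4253 - 0.05*9.7014 = 1.9403
Step 4: grad_x = 2*7*-0.0427 = -0.5972, grad_y = 2*2*1.9403 = 7.7611
  x_4 = -0.0427 - 0.05*-0.5972 = -0.0128
  y_4 = 1.9403 - 0.05*7.7611 = 1.5522
Step 5: grad_x = 2*7*-0.0128 = -0.1791, grad_y = 2*2*1.5522 = 6.2089
  x_5 = -0.0128 - 0.05*-0.1791 = -0.0038
  y_5 = 1.5522 - 0.05*6.2089 = 1.2418
f(-0.0038, 1.2418) = 7*(-0.0038)^2 + 2*1.2418^2 = 3.0841


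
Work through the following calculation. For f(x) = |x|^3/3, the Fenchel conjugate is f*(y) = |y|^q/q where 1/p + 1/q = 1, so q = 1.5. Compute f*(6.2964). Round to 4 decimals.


The conjugate exponent q satisfies 1/p + 1/q = 1.
p = 3, so q = 3/(3 - 1) = 1.5
|y|^q = 6.2964^1.5 = 15.7993
f*(6.2964) = 15.7993 / 1.5 = 10.5329


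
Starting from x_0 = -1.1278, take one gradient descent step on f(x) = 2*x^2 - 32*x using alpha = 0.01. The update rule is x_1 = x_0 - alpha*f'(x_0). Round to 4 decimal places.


We compute the gradient at x_0 and apply the update.
f'(x) = 4*x - 32
f'(-1.1278) = 4*-1.1278 - 32 = -36.5112
x_1 = -1.1278 - 0.01*-36.5112 = -0.7627


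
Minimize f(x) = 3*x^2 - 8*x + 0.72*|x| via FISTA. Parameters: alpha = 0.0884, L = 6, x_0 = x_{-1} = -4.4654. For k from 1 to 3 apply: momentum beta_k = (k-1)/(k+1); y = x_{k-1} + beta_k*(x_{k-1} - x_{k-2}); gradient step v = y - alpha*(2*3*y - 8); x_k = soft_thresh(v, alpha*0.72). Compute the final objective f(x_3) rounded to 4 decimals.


FISTA on f(x) = 3*x^2 - 8*x + 0.72*|x|
L = 6, alpha = 0.0884
Iteration 1: beta = 0.0, y = -4.4654 + 0.0*(-4.4654 + 4.4654) = -4.4654
  grad(y) = -34.7924, v = y - alpha*grad = -1.3898
  prox(v) = soft_thresh(-1.3898, 0.0636) = -1.3261
Iteration 2: beta = 0.3333, y = -1.3261 + 0.3333*(-1.3261 + 4.4654) = -0.2797
  grad(y) = -9.678, v = y - alpha*grad = 0.5759
  prox(v) = soft_thresh(0.5759, 0.0636) = 0.5122
Iteration 3: beta = 0.5, y = 0.5122 + 0.5*(0.5122 + 1.3261) = 1.4314
  grad(y) = 0.5883, v = y - alpha*grad = 1.3794
  prox(v) = soft_thresh(1.3794, 0.0636) = 1.3157
f(x_3) = 3*1.3157^2 - 8*1.3157 + 0.72*|1.3157| = -4.3851


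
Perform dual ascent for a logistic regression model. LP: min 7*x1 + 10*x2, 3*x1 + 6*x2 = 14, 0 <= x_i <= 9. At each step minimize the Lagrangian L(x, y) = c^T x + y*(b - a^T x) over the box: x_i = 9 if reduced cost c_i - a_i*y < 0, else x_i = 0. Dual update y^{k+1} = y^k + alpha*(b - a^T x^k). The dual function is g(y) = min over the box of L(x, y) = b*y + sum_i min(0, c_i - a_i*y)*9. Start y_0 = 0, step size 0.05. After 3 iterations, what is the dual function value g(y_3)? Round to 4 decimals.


Dual ascent for LP: min 7*x1 + 10*x2, 3*x1 + 6*x2 = 14, 0 <= x_i <= 9
Step 1: y^k = 0.0, reduced costs: (7.0, 10.0)
  x^k = (0.0, 0.0), subgradient = b - a^T x = 14.0
  y^{k+1} = 0.0 + 0.05*14.0 = 0.7
Step 2: y^k = 0.7, reduced costs: (4.9, 5.8)
  x^k = (0.0, 0.0), subgradient = b - a^T x = 14.0
  y^{k+1} = 0.7 + 0.05*14.0 = 1.4
Step 3: y^k = 1.4, reduced costs: (2.8, 1.6)
  x^k = (0.0, 0.0), subgradient = b - a^T x = 14.0
  y^{k+1} = 1.4 + 0.05*14.0 = 2.1
Dual objective at y_3 = 2.1: reduced costs (0.7, -2.6), box minimizer x = (0.0, 9.0)
g(y_3) = b*y + (c1 - a1*y)*x1 + (c2 - a2*y)*x2 = 14*2.1 + 0.7*0.0 + (-2.6)*9.0 = 29.4 + 0.0 - 23.4 = 6.0


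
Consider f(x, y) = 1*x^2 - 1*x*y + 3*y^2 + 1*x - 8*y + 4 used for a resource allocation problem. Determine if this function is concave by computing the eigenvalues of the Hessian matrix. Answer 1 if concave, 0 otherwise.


The Hessian of f(x,y) = 1*x^2 - 1*x*y + 3*y^2 + 1*x - 8*y + 4 is:
H = [[2, -1], [-1, 6]]
Trace = 2 + 6 = 8
Determinant = 2*6 - (-1)^2 = 11
Discriminant = (8)^2 - 4*11 = 20.0
Eigenvalues: lambda_1 = 1.7639, lambda_2 = 6.2361
The function is not concave.

0


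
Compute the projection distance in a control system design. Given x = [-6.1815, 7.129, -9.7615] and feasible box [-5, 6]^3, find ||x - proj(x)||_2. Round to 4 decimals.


Project each component onto [-5, 6].
clip(-6.1815) = -5.0, clip(7.129) = 6.0, clip(-9.7615) = -5.0
Projection = [-5.0, 6.0, -5.0]
Squared diffs: [1.3959, 1.2746, 22.6719]
Distance = sqrt(25.3424) = 5.0341


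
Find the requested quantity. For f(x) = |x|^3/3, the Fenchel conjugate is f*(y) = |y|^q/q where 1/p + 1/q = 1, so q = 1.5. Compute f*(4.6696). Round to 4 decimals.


The conjugate exponent q satisfies 1/p + 1/q = 1.
p = 3, so q = 3/(3 - 1) = 1.5
|y|^q = 4.6696^1.5 = 10.0907
f*(4.6696) = 10.0907 / 1.5 = 6.7271


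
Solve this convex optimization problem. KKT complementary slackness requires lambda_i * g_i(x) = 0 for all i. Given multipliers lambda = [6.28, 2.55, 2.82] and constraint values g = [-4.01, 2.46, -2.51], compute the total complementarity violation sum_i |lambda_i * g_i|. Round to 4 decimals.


KKT complementary slackness check:
lambda_1 * g_1 = 6.28 * -4.01 = -25.1828
lambda_2 * g_2 = 2.55 * 2.46 = 6.273
lambda_3 * g_3 = 2.82 * -2.51 = -7.0782
Total violation = 25.1828 + 6.273 + 7.0782 = 38.534


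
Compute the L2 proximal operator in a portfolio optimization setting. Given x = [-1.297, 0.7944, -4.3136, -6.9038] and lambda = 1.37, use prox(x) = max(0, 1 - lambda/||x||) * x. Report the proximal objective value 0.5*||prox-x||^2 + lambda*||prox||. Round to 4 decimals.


Step 1: Compute ||x||.
||x|| = 8.2815
Step 2: Compute scaling factor.
scale = max(0, 1 - 1.37/8.2815) = 0.8346
Step 3: prox(x) = [-1.0824, 0.663, -3.6, -5.7617]
||prox(x)|| = 6.9115
Step 4: Proximal objective.
0.5*||prox-x||^2 = 0.9385
lambda*||prox|| = 9.4688
Total = 10.4072


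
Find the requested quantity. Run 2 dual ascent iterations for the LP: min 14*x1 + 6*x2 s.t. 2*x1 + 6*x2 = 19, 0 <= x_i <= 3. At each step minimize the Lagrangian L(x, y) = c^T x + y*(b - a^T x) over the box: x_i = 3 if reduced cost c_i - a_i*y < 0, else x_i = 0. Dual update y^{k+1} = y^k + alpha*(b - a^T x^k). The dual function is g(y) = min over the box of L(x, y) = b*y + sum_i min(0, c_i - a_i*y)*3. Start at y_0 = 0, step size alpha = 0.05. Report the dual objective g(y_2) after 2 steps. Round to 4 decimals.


Dual ascent for LP: min 14*x1 + 6*x2, 2*x1 + 6*x2 = 19, 0 <= x_i <= 3
Step 1: y^k = 0.0, reduced costs: (14.0, 6.0)
  x^k = (0.0, 0.0), subgradient = b - a^T x = 19.0
  y^{k+1} = 0.0 + 0.05*19.0 = 0.95
Step 2: y^k = 0.95, reduced costs: (12.1, 0.3)
  x^k = (0.0, 0.0), subgradient = b - a^T x = 19.0
  y^{k+1} = 0.95 + 0.05*19.0 = 1.9
Dual objective at y_2 = 1.9: reduced costs (10.2, -5.4), box minimizer x = (0.0, 3.0)
g(y_2) = b*y + (c1 - a1*y)*x1 + (c2 - a2*y)*x2 = 19*1.9 + 10.2*0.0 + (-5.4)*3.0 = 36.1 + 0.0 - 16.2 = 19.9


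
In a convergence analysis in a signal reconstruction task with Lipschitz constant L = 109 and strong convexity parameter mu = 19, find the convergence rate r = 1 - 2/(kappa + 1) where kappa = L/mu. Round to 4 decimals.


Step 1: Compute the condition number.
kappa = L/mu = 109/19 = 5.7368
Step 2: Compute the convergence rate.
r = 1 - 2/(kappa + 1) = 1 - 2*mu/(L + mu) = (L - mu)/(L + mu) = 90/128 = 0.7031


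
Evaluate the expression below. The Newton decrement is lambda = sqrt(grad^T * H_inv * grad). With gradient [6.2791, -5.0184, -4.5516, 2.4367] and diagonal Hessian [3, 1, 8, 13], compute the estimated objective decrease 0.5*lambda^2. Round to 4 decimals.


Step 1: H is diagonal, so H^(-1) * g = [2.093, -5.0184, -0.569, 0.1874].
Step 2: g^T H^(-1) g = sum_i g_i^2 / H_ii
  = (6.2791)^2/3 + (-5.0184)^2/1 + (-4.5516)^2/8 + (2.4367)^2/13
  = 13.1424 + 25.1843 + 2.5896 + 0.4567 = 41.3731
Step 3: Objective decrease = 0.5 * g^T H^(-1) g = 20.6865


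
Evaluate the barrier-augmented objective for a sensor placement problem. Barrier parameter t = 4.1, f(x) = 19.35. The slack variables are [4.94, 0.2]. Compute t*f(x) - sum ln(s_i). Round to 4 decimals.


Step 1: Compute log-barrier.
ln values: [1.5974, -1.6094]
phi = -(1.5974 - 1.6094) = 0.0121
Step 2: Compute augmented objective.
t*f(x) = 4.1*19.35 = 79.335
Total = 79.335 + 0.0121 = 79.3471


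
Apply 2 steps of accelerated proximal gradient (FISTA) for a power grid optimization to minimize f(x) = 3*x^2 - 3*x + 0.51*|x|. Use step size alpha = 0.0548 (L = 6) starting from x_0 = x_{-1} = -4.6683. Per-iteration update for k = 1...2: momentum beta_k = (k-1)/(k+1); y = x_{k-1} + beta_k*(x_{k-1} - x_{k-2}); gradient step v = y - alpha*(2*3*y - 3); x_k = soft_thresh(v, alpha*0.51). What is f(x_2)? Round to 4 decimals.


FISTA on f(x) = 3*x^2 - 3*x + 0.51*|x|
L = 6, alpha = 0.0548
Iteration 1: beta = 0.0, y = -4.6683 + 0.0*(-4.6683 + 4.6683) = -4.6683
  grad(y) = -31.0098, v = y - alpha*grad = -2.969
  prox(v) = soft_thresh(-2.969, 0.0279) = -2.941
Iteration 2: beta = 0.3333, y = -2.941 + 0.3333*(-2.941 + 4.6683) = -2.3653
  grad(y) = -17.1915, v = y - alpha*grad = -1.4232
  prox(v) = soft_thresh(-1.4232, 0.0279) = -1.3952
f(x_2) = 3*(-1.3952)^2 - 3*(-1.3952) + 0.51*|-1.3952| = 10.737


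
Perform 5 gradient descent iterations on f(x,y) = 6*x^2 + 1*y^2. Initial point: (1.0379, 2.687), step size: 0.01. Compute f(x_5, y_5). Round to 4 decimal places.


Gradient descent on f(x,y) = 6*x^2 + 1*y^2.
Starting point: (1.0379, 2.687), alpha = 0.01
Step 1: grad_x = 2*6*1.0379 = 12.4548, grad_y = 2*1*2.687 = 5.374
  x_1 = 1.0379 - 0.01*12.4548 = 0.9134
  y_1 = 2.687 - 0.01*5.374 = 2.6333
Step 2: grad_x = 2*6*0.9134 = 10.9602, grad_y = 2*1*2.6333 = 5.2665
  x_2 = 0.9134 - 0.01*10.9602 = 0.8037
  y_2 = 2.6333 - 0.01*5.2665 = 2.5806
Step 3: grad_x = 2*6*0.8037 = 9.645, grad_y = 2*1*2.5806 = 5.1612
  x_3 = 0.8037 - 0.01*9.645 = 0.7073
  y_3 = 2.5806 - 0.01*5.1612 = 2.529
Step 4: grad_x = 2*6*0.7073 = 8.4876, grad_y = 2*1*2.529 = 5.058
  x_4 = 0.7073 - 0.01*8.4876 = 0.6224
  y_4 = 2.529 - 0.01*5.058 = 2.4784
Step 5: grad_x = 2*6*0.6224 = 7.4691, grad_y = 2*1*2.4784 = 4.9568
  x_5 = 0.6224 - 0.01*7.4691 = 0.5477
  y_5 = 2.4784 - 0.01*4.9568 = 2.4288
f(0.5477, 2.4288) = 6*0.5477^2 + 1*2.4288^2 = 7.6993


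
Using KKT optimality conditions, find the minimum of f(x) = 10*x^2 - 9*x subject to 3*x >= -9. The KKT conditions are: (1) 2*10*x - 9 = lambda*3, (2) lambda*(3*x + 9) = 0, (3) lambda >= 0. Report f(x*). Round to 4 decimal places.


Step 1: Try lambda = 0 (constraint inactive).
Stationarity: 2*10*x - 9 = 0
x* = 9/(2*10) = 0.45
Check constraint: 3*0.45 = 1.35 >= -9 -- satisfied.
Step 2: Compute optimal value.
f(x*) = 10*0.45^2 - 9*0.45 = -2.025


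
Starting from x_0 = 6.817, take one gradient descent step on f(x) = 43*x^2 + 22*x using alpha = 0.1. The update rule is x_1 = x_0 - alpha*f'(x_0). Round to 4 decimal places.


We compute the gradient at x_0 and apply the update.
f'(x) = 86*x + 22
f'(6.817) = 86*6.817 + 22 = 608.262
x_1 = 6.817 - 0.1*608.262 = -54.0092


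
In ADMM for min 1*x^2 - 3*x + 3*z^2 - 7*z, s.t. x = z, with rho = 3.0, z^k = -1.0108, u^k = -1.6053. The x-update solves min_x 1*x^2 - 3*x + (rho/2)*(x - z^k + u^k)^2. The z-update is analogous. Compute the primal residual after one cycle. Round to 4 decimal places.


ADMM iteration with rho = 3.0, z^k = -1.0108, u^k = -1.6053
Step 1: x-update.
Minimize 1*x^2 - 3*x + (3.0/2)*(x + 1.0108 - 1.6053)^2
FOC: (2*1 + 3.0)*x = 3 + 3.0*(-1.0108 + 1.6053)
x^{k+1} = 0.9567
Step 2: z-update.
Minimize 3*z^2 - 7*z + (3.0/2)*(0.9567 - z - 1.6053)^2
FOC: (2*3 + 3.0)*z = 7 + 3.0*(0.9567 - 1.6053)
z^{k+1} = 0.5616
Step 3: u-update.
u^{k+1} = -1.6053 + 0.9567 - 0.5616 = -1.2102
Step 4: Primal residual = |0.9567 - 0.5616| = 0.3951


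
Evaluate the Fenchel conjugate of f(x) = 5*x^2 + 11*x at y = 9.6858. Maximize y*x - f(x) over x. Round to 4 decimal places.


f*(y) = sup_x {y*x - a*x^2 - b*x} = sup_x {(y-b)*x - a*x^2}
FOC: (y - b) - 2a*x = 0 => x* = (y - b)/(2a)
x* = (9.6858 - 11)/(2*5) = -0.1314
f*(9.6858) = (y-b)^2/(4a) = (9.6858 - 11)^2/(4*5)
= 1.7271/20 = 0.0864


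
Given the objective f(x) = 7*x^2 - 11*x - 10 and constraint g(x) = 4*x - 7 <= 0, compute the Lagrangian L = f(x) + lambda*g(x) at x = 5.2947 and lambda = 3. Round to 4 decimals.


Step 1: Evaluate f(x).
f(5.2947) = 7*5.2947^2 - 11*5.2947 - 10 = 127.9952
Step 2: Evaluate g(x).
g(5.2947) = 4*5.2947 - 7 = 14.1788
Step 3: Compute Lagrangian.
L = 127.9952 + 3*14.1788 = 170.5316


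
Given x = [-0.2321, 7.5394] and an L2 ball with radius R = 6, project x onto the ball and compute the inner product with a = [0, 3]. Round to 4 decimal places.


Step 1: Compute ||x|| (intermediates to 6 decimals).
||x|| = sqrt((-0.2321)^2 + 7.5394^2) = 7.542972
Step 2: Project.
Since ||x|| > R, scale = R/||x|| = 6/7.542972 = 0.795442, proj(x) = scale * x
proj(x) = [-0.184622, 5.997155]
Step 3: Dot product.
a^T * proj(x) = 0*(-0.184622) + 3*5.997155 = 17.9915


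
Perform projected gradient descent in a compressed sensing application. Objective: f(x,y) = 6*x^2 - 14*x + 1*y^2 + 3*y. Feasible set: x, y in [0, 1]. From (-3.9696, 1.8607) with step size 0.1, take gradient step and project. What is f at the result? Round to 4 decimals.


Step 1: Compute gradient at (-3.9696, 1.8607).
grad_x = 2*6*-3.9696 - 14 = -61.6352
grad_y = 2*1*1.8607 + 3 = 6.7214
Step 2: Gradient step.
x_raw = -3.9696 - 0.1*-61.6352 = 2.1939
y_raw = 1.8607 - 0.1*6.7214 = 1.1886
Step 3: Project onto [0, 1].
x_proj = clip(2.1939) = 1.0
y_proj = clip(1.1886) = 1.0
Step 4: Evaluate f.
f(1.0, 1.0) = -4.0


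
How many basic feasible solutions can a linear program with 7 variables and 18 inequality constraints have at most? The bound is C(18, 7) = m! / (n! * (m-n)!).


Each vertex corresponds to some choice of n active constraints out of m, so the number of vertices is at most C(m, n) = m! / (n!(m-n)!).
m = 18, n = 7
Numerator: 18 * 17 * 16 * 15 * 14 * 13 * 12
Denominator: 7! = 5040
C(18, 7) = 31824


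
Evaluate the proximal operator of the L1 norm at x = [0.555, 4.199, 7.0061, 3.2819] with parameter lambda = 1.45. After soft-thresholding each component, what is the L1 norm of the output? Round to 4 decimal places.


Soft-thresholding with lambda = 1.45:
prox(0.555) = sign(0.555)*max(|0.555| - 1.45, 0) = 0.0
prox(4.199) = sign(4.199)*max(|4.199| - 1.45, 0) = 2.749
prox(7.0061) = sign(7.0061)*max(|7.0061| - 1.45, 0) = 5.5561
prox(3.2819) = sign(3.2819)*max(|3.2819| - 1.45, 0) = 1.8319
prox(x) = [0.0, 2.749, 5.5561, 1.8319]
||prox(x)||_1 = 0.0 + 2.749 + 5.5561 + 1.8319 = 10.137


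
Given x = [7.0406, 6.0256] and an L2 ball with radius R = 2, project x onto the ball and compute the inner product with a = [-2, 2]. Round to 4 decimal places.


Step 1: Compute ||x|| (intermediates to 6 decimals).
||x|| = sqrt(7.0406^2 + 6.0256^2) = 9.267033
Step 2: Project.
Since ||x|| > R, scale = R/||x|| = 2/9.267033 = 0.215819, proj(x) = scale * x
proj(x) = [1.519495, 1.300439]
Step 3: Dot product.
a^T * proj(x) = -2*1.519495 + 2*1.300439 = -0.4381


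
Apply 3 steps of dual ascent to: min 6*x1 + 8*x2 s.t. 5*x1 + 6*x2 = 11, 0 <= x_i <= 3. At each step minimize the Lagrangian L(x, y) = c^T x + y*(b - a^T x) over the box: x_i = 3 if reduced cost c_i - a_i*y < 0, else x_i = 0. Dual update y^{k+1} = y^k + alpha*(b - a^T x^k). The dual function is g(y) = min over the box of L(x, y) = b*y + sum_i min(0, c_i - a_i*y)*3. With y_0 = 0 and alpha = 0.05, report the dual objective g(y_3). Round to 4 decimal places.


Dual ascent for LP: min 6*x1 + 8*x2, 5*x1 + 6*x2 = 11, 0 <= x_i <= 3
Step 1: y^k = 0.0, reduced costs: (6.0, 8.0)
  x^k = (0.0, 0.0), subgradient = b - a^T x = 11.0
  y^{k+1} = 0.0 + 0.05*11.0 = 0.55
Step 2: y^k = 0.55, reduced costs: (3.25, 4.7)
  x^k = (0.0, 0.0), subgradient = b - a^T x = 11.0
  y^{k+1} = 0.55 + 0.05*11.0 = 1.1
Step 3: y^k = 1.1, reduced costs: (0.5, 1.4)
  x^k = (0.0, 0.0), subgradient = b - a^T x = 11.0
  y^{k+1} = 1.1 + 0.05*11.0 = 1.65
Dual objective at y_3 = 1.65: reduced costs (-2.25, -1.9), box minimizer x = (3.0, 3.0)
g(y_3) = b*y + (c1 - a1*y)*x1 + (c2 - a2*y)*x2 = 11*1.65 + (-2.25)*3.0 + (-1.9)*3.0 = 18.15 - 6.75 - 5.7 = 5.7


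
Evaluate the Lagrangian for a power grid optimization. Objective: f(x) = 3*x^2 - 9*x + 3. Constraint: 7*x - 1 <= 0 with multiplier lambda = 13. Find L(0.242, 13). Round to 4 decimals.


Step 1: Evaluate f(x).
f(0.242) = 3*0.242^2 - 9*0.242 + 3 = 0.9977
Step 2: Evaluate g(x).
g(0.242) = 7*0.242 - 1 = 0.694
Step 3: Compute Lagrangian.
L = 0.9977 + 13*0.694 = 10.0197


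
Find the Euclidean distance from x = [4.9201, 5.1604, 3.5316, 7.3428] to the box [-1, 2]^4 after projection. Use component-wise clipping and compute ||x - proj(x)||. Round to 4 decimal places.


Project each component onto [-1, 2].
clip(4.9201) = 2.0, clip(5.1604) = 2.0, clip(3.5316) = 2.0, clip(7.3428) = 2.0
Projection = [2.0, 2.0, 2.0, 2.0]
Squared diffs: [8.527, 9.9881, 2.3458, 28.5455]
Distance = sqrt(49.4064) = 7.029


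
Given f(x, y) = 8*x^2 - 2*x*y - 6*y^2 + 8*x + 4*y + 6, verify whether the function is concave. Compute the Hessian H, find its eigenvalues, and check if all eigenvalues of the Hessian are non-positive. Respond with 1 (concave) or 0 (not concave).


The Hessian of f(x,y) = 8*x^2 - 2*x*y - 6*y^2 + 8*x + 4*y + 6 is:
H = [[16, -2], [-2, -12]]
Trace = 16 - 12 = 4
Determinant = 16*-12 - (-2)^2 = -196
Discriminant = (4)^2 - 4*-196 = 800.0
Eigenvalues: lambda_1 = -12.1421, lambda_2 = 16.1421
The function is not concave.

0


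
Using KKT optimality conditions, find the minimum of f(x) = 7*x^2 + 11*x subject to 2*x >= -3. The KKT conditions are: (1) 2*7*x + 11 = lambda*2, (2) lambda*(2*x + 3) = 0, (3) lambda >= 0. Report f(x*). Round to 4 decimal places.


Step 1: Try lambda = 0 (constraint inactive).
Stationarity: 2*7*x + 11 = 0
x* = -11/(2*7) = -11/14 = -0.7857 (rounded; the exact value -11/14 is used below)
Check constraint: 2*-0.7857 = -1.5714 >= -3 -- satisfied.
Step 2: Compute optimal value.
f(x*) = 7*(-11/14)^2 + 11*(-11/14) = -4.3214


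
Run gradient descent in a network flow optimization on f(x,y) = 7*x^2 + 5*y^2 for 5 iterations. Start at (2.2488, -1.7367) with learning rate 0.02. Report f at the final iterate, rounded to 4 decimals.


Gradient descent on f(x,y) = 7*x^2 + 5*y^2.
Starting point: (2.2488, -1.7367), alpha = 0.02
Step 1: grad_x = 2*7*2.2488 = 31.4832, grad_y = 2*5*-1.7367 = -17.367
  x_1 = 2.2488 - 0.02*31.4832 = 1.6191
  y_1 = -1.7367 - 0.02*-17.367 = -1.3894
Step 2: grad_x = 2*7*1.6191 = 22.6679, grad_y = 2*5*-1.3894 = -13.8936
  x_2 = 1.6191 - 0.02*22.6679 = 1.1658
  y_2 = -1.3894 - 0.02*-13.8936 = -1.1115
Step 3: grad_x = 2*7*1.1658 = 16.3209, grad_y = 2*5*-1.1115 = -11.1149
  x_3 = 1.1658 - 0.02*16.3209 = 0.8394
  y_3 = -1.1115 - 0.02*-11.1149 = -0.8892
Step 4: grad_x = 2*7*0.8394 = 11.751, grad_y = 2*5*-0.8892 = -8.8919
  x_4 = 0.8394 - 0.02*11.751 = 0.6043
  y_4 = -0.8892 - 0.02*-8.8919 = -0.7114
Step 5: grad_x = 2*7*0.6043 = 8.4607, grad_y = 2*5*-0.7114 = -7.1135
  x_5 = 0.6043 - 0.02*8.4607 = 0.4351
  y_5 = -0.7114 - 0.02*-7.1135 = -0.5691
f(0.4351, -0.5691) = 7*0.4351^2 + 5*(-0.5691)^2 = 2.9446


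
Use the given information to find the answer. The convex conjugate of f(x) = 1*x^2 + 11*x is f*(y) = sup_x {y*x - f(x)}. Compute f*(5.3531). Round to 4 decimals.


f*(y) = sup_x {y*x - a*x^2 - b*x} = sup_x {(y-b)*x - a*x^2}
FOC: (y - b) - 2a*x = 0 => x* = (y - b)/(2a)
x* = (5.3531 - 11)/(2*1) = -2.8235
f*(5.3531) = (y-b)^2/(4a) = (5.3531 - 11)^2/(4*1)
= 31.8875/4 = 7.9719


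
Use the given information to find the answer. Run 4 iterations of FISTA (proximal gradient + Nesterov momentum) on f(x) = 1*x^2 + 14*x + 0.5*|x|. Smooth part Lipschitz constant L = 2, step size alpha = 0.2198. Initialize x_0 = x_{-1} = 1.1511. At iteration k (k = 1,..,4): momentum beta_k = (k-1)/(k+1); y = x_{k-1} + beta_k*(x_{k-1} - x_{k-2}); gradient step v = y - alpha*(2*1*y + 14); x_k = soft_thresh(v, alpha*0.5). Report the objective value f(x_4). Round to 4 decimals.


FISTA on f(x) = 1*x^2 + 14*x + 0.5*|x|
L = 2, alpha = 0.2198
Iteration 1: beta = 0.0, y = 1.1511 + 0.0*(1.1511 - 1.1511) = 1.1511
  grad(y) = 16.3022, v = y - alpha*grad = -2.4321
  prox(v) = soft_thresh(-2.4321, 0.1099) = -2.3222
Iteration 2: beta = 0.3333, y = -2.3222 + 0.3333*(-2.3222 - 1.1511) = -3.48
  grad(y) = 7.04, v = y - alpha*grad = -5.0274
  prox(v) = soft_thresh(-5.0274, 0.1099) = -4.9175
Iteration 3: beta = 0.5, y = -4.9175 + 0.5*(-4.9175 + 2.3222) = -6.2151
  grad(y) = 1.5698, v = y - alpha*grad = -6.5602
  prox(v) = soft_thresh(-6.5602, 0.1099) = -6.4503
Iteration 4: beta = 0.6, y = -6.4503 + 0.6*(-6.4503 + 4.9175) = -7.3699
  grad(y) = -0.7398, v = y - alpha*grad = -7.2073
  prox(v) = soft_thresh(-7.2073, 0.1099) = -7.0974
f(x_4) = 1*(-7.0974)^2 + 14*(-7.0974) + 0.5*|-7.0974| = -45.4418


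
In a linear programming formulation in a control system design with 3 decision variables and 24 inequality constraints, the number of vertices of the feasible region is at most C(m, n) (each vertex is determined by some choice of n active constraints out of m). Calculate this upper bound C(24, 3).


Each vertex corresponds to some choice of n active constraints out of m, so the number of vertices is at most C(m, n) = m! / (n!(m-n)!).
m = 24, n = 3
Numerator: 24 * 23 * 22
Denominator: 3! = 6
C(24, 3) = 2024
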